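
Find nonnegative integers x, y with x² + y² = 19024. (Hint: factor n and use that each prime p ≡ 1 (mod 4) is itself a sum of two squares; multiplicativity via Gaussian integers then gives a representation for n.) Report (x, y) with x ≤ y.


Step 1: Factor n = 19024 = 2^4 · 29 · 41.
Step 2: Check the mod-4 condition on each prime factor: 2 = 2 (special); 29 ≡ 1 (mod 4), exponent 1; 41 ≡ 1 (mod 4), exponent 1.
All primes ≡ 3 (mod 4) appear to even exponent (or don't appear), so by the two-squares theorem n IS expressible as a sum of two squares.
Step 3: Build a representation. Group n = k² · m with k = 4 and m = 29 · 41 = 1189 (a product of primes ≡ 1 (mod 4)); a representation of m scales to one of n via (k·x)² + (k·y)² = k²(x² + y²). Each prime p ≡ 1 (mod 4) is itself a sum of two squares; find a² by testing p − a² for a perfect square:
  29: 29 − 1² = 28, 29 − 2² = 25 = 5² ⇒ 29 = 2² + 5².
  41: 41 − 1² = 40, 41 − 2² = 37, 41 − 3² = 32, 41 − 4² = 25 = 5² ⇒ 41 = 4² + 5².
  Combine using the Brahmagupta–Fibonacci identity (a² + b²)(c² + d²) = (ac − bd)² + (ad + bc)² = (ac + bd)² + (ad − bc)²:
  29 · 41 = 1189: from (2² + 5²)(4² + 5²), take (2·4 − 5·5, 2·5 + 5·4) = (8 − 25, 10 + 20) = (-17, 30); dropping signs (only squares matter) gives (17, 30); check 17² + 30² = 289 + 900 = 1189 ✓.
  Scale by k = 4: (4·17, 4·30) = (68, 120).
Step 4: Order so x ≤ y and verify: 68² + 120² = 4624 + 14400 = 19024 = n. ✓

n = 19024 = 68² + 120² (one valid representation with x ≤ y).


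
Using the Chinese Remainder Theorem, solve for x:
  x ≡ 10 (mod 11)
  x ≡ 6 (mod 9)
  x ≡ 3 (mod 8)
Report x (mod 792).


Moduli 11, 9, 8 are pairwise coprime; by CRT there is a unique solution modulo M = 11 · 9 · 8 = 792.
Solve pairwise, accumulating the modulus:
  Start with x ≡ 10 (mod 11).
  Combine with x ≡ 6 (mod 9): since gcd(11, 9) = 1, we get a unique residue mod 99.
    Write x = 10 + 11·t and substitute into x ≡ 6 (mod 9): 11·t ≡ 6 − 10 = -4 (mod 9).
    Reduce coefficients mod 9: 2·t ≡ 5 (mod 9).
    The inverse of 2 mod 9 is 5 (since 2·5 = 10 = 1·9 + 1), so t ≡ 5·5 = 25 ≡ 7 (mod 9).
    Then x = 10 + 11·7 = 87, valid modulo lcm(11, 9) = 99: x ≡ 87 (mod 99).
  Combine with x ≡ 3 (mod 8): since gcd(99, 8) = 1, we get a unique residue mod 792.
    Write x = 87 + 99·t and substitute into x ≡ 3 (mod 8): 99·t ≡ 3 − 87 = -84 (mod 8).
    Reduce coefficients mod 8: 3·t ≡ 4 (mod 8).
    The inverse of 3 mod 8 is 3 (since 3·3 = 9 = 1·8 + 1), so t ≡ 3·4 = 12 ≡ 4 (mod 8).
    Then x = 87 + 99·4 = 483, valid modulo lcm(99, 8) = 792: x ≡ 483 (mod 792).
Verify: 483 mod 11 = 10 ✓, 483 mod 9 = 6 ✓, 483 mod 8 = 3 ✓.

x ≡ 483 (mod 792).


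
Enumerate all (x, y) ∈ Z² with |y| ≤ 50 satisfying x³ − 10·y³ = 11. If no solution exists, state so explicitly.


The equation is x³ - 10y³ = 11. For fixed y, x³ = 10·y³ + 11, so a solution requires the RHS to be a perfect cube.
Strategy: iterate y from -50 to 50, compute RHS = 10·y³ + 11, and check whether it is a (positive or negative) perfect cube.
Check small values of y:
  y = 0: RHS = 11 is not a perfect cube.
  y = 1: RHS = 21 is not a perfect cube.
  y = -1: RHS = 1 = (1)³ ⇒ x = 1 works.
  y = 2: RHS = 91 is not a perfect cube.
  y = -2: RHS = -69 is not a perfect cube.
  y = 3: RHS = 281 is not a perfect cube.
  y = -3: RHS = -259 is not a perfect cube.
Continuing the search up to |y| = 50 finds no further solutions beyond those listed.
Collected solutions: (1, -1).

Solutions (with |y| ≤ 50): (1, -1).


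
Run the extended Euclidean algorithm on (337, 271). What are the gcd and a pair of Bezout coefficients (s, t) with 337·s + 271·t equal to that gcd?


Euclidean algorithm on (337, 271) — divide until remainder is 0:
  337 = 1 · 271 + 66
  271 = 4 · 66 + 7
  66 = 9 · 7 + 3
  7 = 2 · 3 + 1
  3 = 3 · 1 + 0
gcd(337, 271) = 1.
Track Bezout coefficients alongside the remainders: start with r₀ = 337 = a·1 + b·0 (s = 1, t = 0) and r₁ = 271 = a·0 + b·1 (s = 0, t = 1); each new remainder r_{k+1} = r_{k-1} − q_k·r_k inherits s_{k+1} = s_{k-1} − q_k·s_k, t_{k+1} = t_{k-1} − q_k·t_k, so r_k = a·s_k + b·t_k at every step:
  q = 1: r = 66, s = 1 − 1·0 = 1, t = 0 − 1·1 = -1  (check: 337·1 + 271·(-1) = 66)
  q = 4: r = 7, s = 0 − 4·1 = -4, t = 1 − 4·(-1) = 5  (check: 337·(-4) + 271·5 = 7)
  q = 9: r = 3, s = 1 − 9·(-4) = 37, t = -1 − 9·5 = -46  (check: 337·37 + 271·(-46) = 3)
  q = 2: r = 1, s = -4 − 2·37 = -78, t = 5 − 2·(-46) = 97  (check: 337·(-78) + 271·97 = 1)
The row with r = 1 (the gcd) gives the Bezout coefficients s = -78, t = 97.
Result: 337 · (-78) + 271 · (97) = 1.

gcd(337, 271) = 1; s = -78, t = 97 (check: 337·(-78) + 271·97 = 1).


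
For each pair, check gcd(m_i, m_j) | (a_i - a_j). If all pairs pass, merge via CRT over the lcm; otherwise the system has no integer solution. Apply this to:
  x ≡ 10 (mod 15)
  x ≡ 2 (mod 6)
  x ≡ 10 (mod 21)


Moduli 15, 6, 21 are not pairwise coprime, so CRT works modulo lcm(m_i) when all pairwise compatibility conditions hold.
Pairwise compatibility: gcd(m_i, m_j) must divide a_i - a_j for every pair.
Merge one congruence at a time:
  Start: x ≡ 10 (mod 15).
  Combine with x ≡ 2 (mod 6): gcd(15, 6) = 3, and 2 - 10 = -8 is NOT divisible by 3.
    ⇒ system is inconsistent (no integer solution).

No solution (the system is inconsistent).


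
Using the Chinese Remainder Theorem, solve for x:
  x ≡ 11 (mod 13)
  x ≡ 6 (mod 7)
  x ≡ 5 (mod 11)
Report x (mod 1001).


Moduli 13, 7, 11 are pairwise coprime; by CRT there is a unique solution modulo M = 13 · 7 · 11 = 1001.
Solve pairwise, accumulating the modulus:
  Start with x ≡ 11 (mod 13).
  Combine with x ≡ 6 (mod 7): since gcd(13, 7) = 1, we get a unique residue mod 91.
    Write x = 11 + 13·t and substitute into x ≡ 6 (mod 7): 13·t ≡ 6 − 11 = -5 (mod 7).
    Reduce coefficients mod 7: 6·t ≡ 2 (mod 7).
    The inverse of 6 mod 7 is 6 (since 6·6 = 36 = 5·7 + 1), so t ≡ 6·2 = 12 ≡ 5 (mod 7).
    Then x = 11 + 13·5 = 76, valid modulo lcm(13, 7) = 91: x ≡ 76 (mod 91).
  Combine with x ≡ 5 (mod 11): since gcd(91, 11) = 1, we get a unique residue mod 1001.
    Write x = 76 + 91·t and substitute into x ≡ 5 (mod 11): 91·t ≡ 5 − 76 = -71 (mod 11).
    Reduce coefficients mod 11: 3·t ≡ 6 (mod 11).
    The inverse of 3 mod 11 is 4 (since 3·4 = 12 = 1·11 + 1), so t ≡ 4·6 = 24 ≡ 2 (mod 11).
    Then x = 76 + 91·2 = 258, valid modulo lcm(91, 11) = 1001: x ≡ 258 (mod 1001).
Verify: 258 mod 13 = 11 ✓, 258 mod 7 = 6 ✓, 258 mod 11 = 5 ✓.

x ≡ 258 (mod 1001).


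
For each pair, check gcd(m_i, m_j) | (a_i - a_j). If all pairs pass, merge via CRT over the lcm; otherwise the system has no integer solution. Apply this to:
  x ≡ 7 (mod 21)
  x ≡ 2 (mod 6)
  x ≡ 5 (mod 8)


Moduli 21, 6, 8 are not pairwise coprime, so CRT works modulo lcm(m_i) when all pairwise compatibility conditions hold.
Pairwise compatibility: gcd(m_i, m_j) must divide a_i - a_j for every pair.
Merge one congruence at a time:
  Start: x ≡ 7 (mod 21).
  Combine with x ≡ 2 (mod 6): gcd(21, 6) = 3, and 2 - 7 = -5 is NOT divisible by 3.
    ⇒ system is inconsistent (no integer solution).

No solution (the system is inconsistent).


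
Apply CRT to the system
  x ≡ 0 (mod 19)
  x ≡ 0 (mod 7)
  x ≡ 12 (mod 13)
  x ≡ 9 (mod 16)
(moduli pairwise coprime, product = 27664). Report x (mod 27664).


Product of moduli M = 19 · 7 · 13 · 16 = 27664.
Merge one congruence at a time:
  Start: x ≡ 0 (mod 19).
  Combine with x ≡ 0 (mod 7); new modulus lcm = 133.
    Write x = 0 + 19·t and substitute into x ≡ 0 (mod 7): 19·t ≡ 0 − 0 = 0 (mod 7).
    Reduce coefficients mod 7: 5·t ≡ 0 (mod 7).
    The inverse of 5 mod 7 is 3 (since 5·3 = 15 = 2·7 + 1), so t ≡ 3·0 = 0 ≡ 0 (mod 7).
    Then x = 0 + 19·0 = 0, valid modulo lcm(19, 7) = 133: x ≡ 0 (mod 133).
  Combine with x ≡ 12 (mod 13); new modulus lcm = 1729.
    Write x = 0 + 133·t and substitute into x ≡ 12 (mod 13): 133·t ≡ 12 − 0 = 12 (mod 13).
    Reduce coefficients mod 13: 3·t ≡ 12 (mod 13).
    The inverse of 3 mod 13 is 9 (since 3·9 = 27 = 2·13 + 1), so t ≡ 9·12 = 108 ≡ 4 (mod 13).
    Then x = 0 + 133·4 = 532, valid modulo lcm(133, 13) = 1729: x ≡ 532 (mod 1729).
  Combine with x ≡ 9 (mod 16); new modulus lcm = 27664.
    Write x = 532 + 1729·t and substitute into x ≡ 9 (mod 16): 1729·t ≡ 9 − 532 = -523 (mod 16).
    Reduce coefficients mod 16: 1·t ≡ 5 (mod 16).
    So t ≡ 5 (mod 16).
    Then x = 532 + 1729·5 = 9177, valid modulo lcm(1729, 16) = 27664: x ≡ 9177 (mod 27664).
Verify against each original: 9177 mod 19 = 0, 9177 mod 7 = 0, 9177 mod 13 = 12, 9177 mod 16 = 9.

x ≡ 9177 (mod 27664).


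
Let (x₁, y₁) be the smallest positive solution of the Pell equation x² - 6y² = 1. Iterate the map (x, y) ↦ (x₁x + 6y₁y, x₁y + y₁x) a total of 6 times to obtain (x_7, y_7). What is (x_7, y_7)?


Step 1: Find the fundamental solution (x₁, y₁) of x² - 6y² = 1.
  Expand √6 as a continued fraction. a₀ = ⌊√6⌋ = 2; iterate m_{k+1} = d_k·a_k − m_k, d_{k+1} = (6 − m_{k+1}²)/d_k, a_{k+1} = ⌊(a₀ + m_{k+1})/d_{k+1}⌋ (starting m₀ = 0, d₀ = 1), with convergents p_k = a_k·p_{k-1} + p_{k-2}, q_k = a_k·q_{k-1} + q_{k-2} (p₋₁ = 1, q₋₁ = 0):
  k = 0: a₀ = 2; p₀/q₀ = 2/1; p₀² − 6·q₀² = 4 − 6 = -2.
  k = 1: m = 2, d = 2, a = ⌊(2 + 2)/2⌋ = 2; p/q = (2·2 + 1)/(2·1 + 0) = 5/2; p² − 6·q² = 25 − 24 = 1.
  The first convergent with p² − 6·q² = 1 gives the fundamental solution (x₁, y₁) = (5, 2).
Step 2: Apply the recurrence (x_{n+1}, y_{n+1}) = (x₁x_n + 6y₁y_n, x₁y_n + y₁x_n) repeatedly.
  From (x_1, y_1) = (5, 2): x_2 = 5·5 + 6·2·2 = 49; y_2 = 5·2 + 2·5 = 20.
  From (x_2, y_2) = (49, 20): x_3 = 5·49 + 6·2·20 = 485; y_3 = 5·20 + 2·49 = 198.
  From (x_3, y_3) = (485, 198): x_4 = 5·485 + 6·2·198 = 4801; y_4 = 5·198 + 2·485 = 1960.
  From (x_4, y_4) = (4801, 1960): x_5 = 5·4801 + 6·2·1960 = 47525; y_5 = 5·1960 + 2·4801 = 19402.
  From (x_5, y_5) = (47525, 19402): x_6 = 5·47525 + 6·2·19402 = 470449; y_6 = 5·19402 + 2·47525 = 192060.
  From (x_6, y_6) = (470449, 192060): x_7 = 5·470449 + 6·2·192060 = 4656965; y_7 = 5·192060 + 2·470449 = 1901198.
Step 3: Verify x_7² - 6·y_7² = 21687323011225 - 21687323011224 = 1 (should be 1). ✓

(x_1, y_1) = (5, 2); (x_7, y_7) = (4656965, 1901198).


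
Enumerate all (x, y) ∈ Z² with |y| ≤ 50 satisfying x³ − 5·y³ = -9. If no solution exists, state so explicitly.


The equation is x³ - 5y³ = -9. For fixed y, x³ = 5·y³ − 9, so a solution requires the RHS to be a perfect cube.
Strategy: iterate y from -50 to 50, compute RHS = 5·y³ − 9, and check whether it is a (positive or negative) perfect cube.
Check small values of y:
  y = 0: RHS = -9 is not a perfect cube.
  y = 1: RHS = -4 is not a perfect cube.
  y = -1: RHS = -14 is not a perfect cube.
  y = 2: RHS = 31 is not a perfect cube.
  y = -2: RHS = -49 is not a perfect cube.
  y = 3: RHS = 126 is not a perfect cube.
  y = -3: RHS = -144 is not a perfect cube.
Continuing the search up to |y| = 50 finds no solutions either.
No (x, y) in the scanned range satisfies the equation.

No integer solutions with |y| ≤ 50.


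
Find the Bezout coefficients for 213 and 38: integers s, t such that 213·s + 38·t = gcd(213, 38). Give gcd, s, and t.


Euclidean algorithm on (213, 38) — divide until remainder is 0:
  213 = 5 · 38 + 23
  38 = 1 · 23 + 15
  23 = 1 · 15 + 8
  15 = 1 · 8 + 7
  8 = 1 · 7 + 1
  7 = 7 · 1 + 0
gcd(213, 38) = 1.
Track Bezout coefficients alongside the remainders: start with r₀ = 213 = a·1 + b·0 (s = 1, t = 0) and r₁ = 38 = a·0 + b·1 (s = 0, t = 1); each new remainder r_{k+1} = r_{k-1} − q_k·r_k inherits s_{k+1} = s_{k-1} − q_k·s_k, t_{k+1} = t_{k-1} − q_k·t_k, so r_k = a·s_k + b·t_k at every step:
  q = 5: r = 23, s = 1 − 5·0 = 1, t = 0 − 5·1 = -5  (check: 213·1 + 38·(-5) = 23)
  q = 1: r = 15, s = 0 − 1·1 = -1, t = 1 − 1·(-5) = 6  (check: 213·(-1) + 38·6 = 15)
  q = 1: r = 8, s = 1 − 1·(-1) = 2, t = -5 − 1·6 = -11  (check: 213·2 + 38·(-11) = 8)
  q = 1: r = 7, s = -1 − 1·2 = -3, t = 6 − 1·(-11) = 17  (check: 213·(-3) + 38·17 = 7)
  q = 1: r = 1, s = 2 − 1·(-3) = 5, t = -11 − 1·17 = -28  (check: 213·5 + 38·(-28) = 1)
The row with r = 1 (the gcd) gives the Bezout coefficients s = 5, t = -28.
Result: 213 · (5) + 38 · (-28) = 1.

gcd(213, 38) = 1; s = 5, t = -28 (check: 213·5 + 38·(-28) = 1).


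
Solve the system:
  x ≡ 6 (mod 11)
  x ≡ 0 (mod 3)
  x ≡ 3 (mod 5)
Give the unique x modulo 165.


Moduli 11, 3, 5 are pairwise coprime; by CRT there is a unique solution modulo M = 11 · 3 · 5 = 165.
Solve pairwise, accumulating the modulus:
  Start with x ≡ 6 (mod 11).
  Combine with x ≡ 0 (mod 3): since gcd(11, 3) = 1, we get a unique residue mod 33.
    Write x = 6 + 11·t and substitute into x ≡ 0 (mod 3): 11·t ≡ 0 − 6 = -6 (mod 3).
    Reduce coefficients mod 3: 2·t ≡ 0 (mod 3).
    The inverse of 2 mod 3 is 2 (since 2·2 = 4 = 1·3 + 1), so t ≡ 2·0 = 0 ≡ 0 (mod 3).
    Then x = 6 + 11·0 = 6, valid modulo lcm(11, 3) = 33: x ≡ 6 (mod 33).
  Combine with x ≡ 3 (mod 5): since gcd(33, 5) = 1, we get a unique residue mod 165.
    Write x = 6 + 33·t and substitute into x ≡ 3 (mod 5): 33·t ≡ 3 − 6 = -3 (mod 5).
    Reduce coefficients mod 5: 3·t ≡ 2 (mod 5).
    The inverse of 3 mod 5 is 2 (since 3·2 = 6 = 1·5 + 1), so t ≡ 2·2 = 4 ≡ 4 (mod 5).
    Then x = 6 + 33·4 = 138, valid modulo lcm(33, 5) = 165: x ≡ 138 (mod 165).
Verify: 138 mod 11 = 6 ✓, 138 mod 3 = 0 ✓, 138 mod 5 = 3 ✓.

x ≡ 138 (mod 165).


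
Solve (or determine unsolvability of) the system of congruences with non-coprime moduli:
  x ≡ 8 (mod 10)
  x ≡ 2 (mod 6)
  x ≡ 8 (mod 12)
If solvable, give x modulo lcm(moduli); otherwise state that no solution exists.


Moduli 10, 6, 12 are not pairwise coprime, so CRT works modulo lcm(m_i) when all pairwise compatibility conditions hold.
Pairwise compatibility: gcd(m_i, m_j) must divide a_i - a_j for every pair.
Merge one congruence at a time:
  Start: x ≡ 8 (mod 10).
  Combine with x ≡ 2 (mod 6): gcd(10, 6) = 2; 2 - 8 = -6, which IS divisible by 2, so compatible.
    Write x = 8 + 10·t and substitute into x ≡ 2 (mod 6): 10·t ≡ 2 − 8 = -6 (mod 6).
    Divide the congruence (and modulus) by g = 2: 5·t ≡ -3 (mod 3).
    Reduce coefficients mod 3: 2·t ≡ 0 (mod 3).
    The inverse of 2 mod 3 is 2 (since 2·2 = 4 = 1·3 + 1), so t ≡ 2·0 = 0 ≡ 0 (mod 3).
    Then x = 8 + 10·0 = 8, valid modulo lcm(10, 6) = 30: x ≡ 8 (mod 30).
  Combine with x ≡ 8 (mod 12): gcd(30, 12) = 6; 8 - 8 = 0, which IS divisible by 6, so compatible.
    Write x = 8 + 30·t and substitute into x ≡ 8 (mod 12): 30·t ≡ 8 − 8 = 0 (mod 12).
    Divide the congruence (and modulus) by g = 6: 5·t ≡ 0 (mod 2).
    Reduce coefficients mod 2: 1·t ≡ 0 (mod 2).
    So t ≡ 0 (mod 2).
    Then x = 8 + 30·0 = 8, valid modulo lcm(30, 12) = 60: x ≡ 8 (mod 60).
Verify: 8 mod 10 = 8, 8 mod 6 = 2, 8 mod 12 = 8.

x ≡ 8 (mod 60).


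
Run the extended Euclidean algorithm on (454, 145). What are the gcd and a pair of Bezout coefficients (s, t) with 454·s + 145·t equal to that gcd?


Euclidean algorithm on (454, 145) — divide until remainder is 0:
  454 = 3 · 145 + 19
  145 = 7 · 19 + 12
  19 = 1 · 12 + 7
  12 = 1 · 7 + 5
  7 = 1 · 5 + 2
  5 = 2 · 2 + 1
  2 = 2 · 1 + 0
gcd(454, 145) = 1.
Track Bezout coefficients alongside the remainders: start with r₀ = 454 = a·1 + b·0 (s = 1, t = 0) and r₁ = 145 = a·0 + b·1 (s = 0, t = 1); each new remainder r_{k+1} = r_{k-1} − q_k·r_k inherits s_{k+1} = s_{k-1} − q_k·s_k, t_{k+1} = t_{k-1} − q_k·t_k, so r_k = a·s_k + b·t_k at every step:
  q = 3: r = 19, s = 1 − 3·0 = 1, t = 0 − 3·1 = -3  (check: 454·1 + 145·(-3) = 19)
  q = 7: r = 12, s = 0 − 7·1 = -7, t = 1 − 7·(-3) = 22  (check: 454·(-7) + 145·22 = 12)
  q = 1: r = 7, s = 1 − 1·(-7) = 8, t = -3 − 1·22 = -25  (check: 454·8 + 145·(-25) = 7)
  q = 1: r = 5, s = -7 − 1·8 = -15, t = 22 − 1·(-25) = 47  (check: 454·(-15) + 145·47 = 5)
  q = 1: r = 2, s = 8 − 1·(-15) = 23, t = -25 − 1·47 = -72  (check: 454·23 + 145·(-72) = 2)
  q = 2: r = 1, s = -15 − 2·23 = -61, t = 47 − 2·(-72) = 191  (check: 454·(-61) + 145·191 = 1)
The row with r = 1 (the gcd) gives the Bezout coefficients s = -61, t = 191.
Result: 454 · (-61) + 145 · (191) = 1.

gcd(454, 145) = 1; s = -61, t = 191 (check: 454·(-61) + 145·191 = 1).


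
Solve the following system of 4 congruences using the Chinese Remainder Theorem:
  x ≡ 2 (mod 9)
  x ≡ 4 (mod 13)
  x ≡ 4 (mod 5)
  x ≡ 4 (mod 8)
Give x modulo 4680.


Product of moduli M = 9 · 13 · 5 · 8 = 4680.
Merge one congruence at a time:
  Start: x ≡ 2 (mod 9).
  Combine with x ≡ 4 (mod 13); new modulus lcm = 117.
    Write x = 2 + 9·t and substitute into x ≡ 4 (mod 13): 9·t ≡ 4 − 2 = 2 (mod 13).
    The inverse of 9 mod 13 is 3 (since 9·3 = 27 = 2·13 + 1), so t ≡ 3·2 = 6 ≡ 6 (mod 13).
    Then x = 2 + 9·6 = 56, valid modulo lcm(9, 13) = 117: x ≡ 56 (mod 117).
  Combine with x ≡ 4 (mod 5); new modulus lcm = 585.
    Write x = 56 + 117·t and substitute into x ≡ 4 (mod 5): 117·t ≡ 4 − 56 = -52 (mod 5).
    Reduce coefficients mod 5: 2·t ≡ 3 (mod 5).
    The inverse of 2 mod 5 is 3 (since 2·3 = 6 = 1·5 + 1), so t ≡ 3·3 = 9 ≡ 4 (mod 5).
    Then x = 56 + 117·4 = 524, valid modulo lcm(117, 5) = 585: x ≡ 524 (mod 585).
  Combine with x ≡ 4 (mod 8); new modulus lcm = 4680.
    Write x = 524 + 585·t and substitute into x ≡ 4 (mod 8): 585·t ≡ 4 − 524 = -520 (mod 8).
    Reduce coefficients mod 8: 1·t ≡ 0 (mod 8).
    So t ≡ 0 (mod 8).
    Then x = 524 + 585·0 = 524, valid modulo lcm(585, 8) = 4680: x ≡ 524 (mod 4680).
Verify against each original: 524 mod 9 = 2, 524 mod 13 = 4, 524 mod 5 = 4, 524 mod 8 = 4.

x ≡ 524 (mod 4680).


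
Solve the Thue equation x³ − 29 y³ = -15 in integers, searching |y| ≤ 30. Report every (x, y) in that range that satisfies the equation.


The equation is x³ - 29y³ = -15. For fixed y, x³ = 29·y³ − 15, so a solution requires the RHS to be a perfect cube.
Strategy: iterate y from -30 to 30, compute RHS = 29·y³ − 15, and check whether it is a (positive or negative) perfect cube.
Check small values of y:
  y = 0: RHS = -15 is not a perfect cube.
  y = 1: RHS = 14 is not a perfect cube.
  y = -1: RHS = -44 is not a perfect cube.
  y = 2: RHS = 217 is not a perfect cube.
  y = -2: RHS = -247 is not a perfect cube.
  y = 3: RHS = 768 is not a perfect cube.
  y = -3: RHS = -798 is not a perfect cube.
Continuing the search up to |y| = 30 finds no solutions either.
No (x, y) in the scanned range satisfies the equation.

No integer solutions with |y| ≤ 30.


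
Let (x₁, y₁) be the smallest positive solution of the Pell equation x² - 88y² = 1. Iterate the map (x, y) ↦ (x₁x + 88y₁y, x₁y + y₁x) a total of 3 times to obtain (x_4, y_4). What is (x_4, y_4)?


Step 1: Find the fundamental solution (x₁, y₁) of x² - 88y² = 1.
  Expand √88 as a continued fraction. a₀ = ⌊√88⌋ = 9; iterate m_{k+1} = d_k·a_k − m_k, d_{k+1} = (88 − m_{k+1}²)/d_k, a_{k+1} = ⌊(a₀ + m_{k+1})/d_{k+1}⌋ (starting m₀ = 0, d₀ = 1), with convergents p_k = a_k·p_{k-1} + p_{k-2}, q_k = a_k·q_{k-1} + q_{k-2} (p₋₁ = 1, q₋₁ = 0):
  k = 0: a₀ = 9; p₀/q₀ = 9/1; p₀² − 88·q₀² = 81 − 88 = -7.
  k = 1: m = 9, d = 7, a = ⌊(9 + 9)/7⌋ = 2; p/q = (2·9 + 1)/(2·1 + 0) = 19/2; p² − 88·q² = 361 − 352 = 9.
  k = 2: m = 5, d = 9, a = ⌊(9 + 5)/9⌋ = 1; p/q = (1·19 + 9)/(1·2 + 1) = 28/3; p² − 88·q² = 784 − 792 = -8.
  k = 3: m = 4, d = 8, a = ⌊(9 + 4)/8⌋ = 1; p/q = (1·28 + 19)/(1·3 + 2) = 47/5; p² − 88·q² = 2209 − 2200 = 9.
  k = 4: m = 4, d = 9, a = ⌊(9 + 4)/9⌋ = 1; p/q = (1·47 + 28)/(1·5 + 3) = 75/8; p² − 88·q² = 5625 − 5632 = -7.
  k = 5: m = 5, d = 7, a = ⌊(9 + 5)/7⌋ = 2; p/q = (2·75 + 47)/(2·8 + 5) = 197/21; p² − 88·q² = 38809 − 38808 = 1.
  The first convergent with p² − 88·q² = 1 gives the fundamental solution (x₁, y₁) = (197, 21).
Step 2: Apply the recurrence (x_{n+1}, y_{n+1}) = (x₁x_n + 88y₁y_n, x₁y_n + y₁x_n) repeatedly.
  From (x_1, y_1) = (197, 21): x_2 = 197·197 + 88·21·21 = 77617; y_2 = 197·21 + 21·197 = 8274.
  From (x_2, y_2) = (77617, 8274): x_3 = 197·77617 + 88·21·8274 = 30580901; y_3 = 197·8274 + 21·77617 = 3259935.
  From (x_3, y_3) = (30580901, 3259935): x_4 = 197·30580901 + 88·21·3259935 = 12048797377; y_4 = 197·3259935 + 21·30580901 = 1284406116.
Step 3: Verify x_4² - 88·y_4² = 145173518232002080129 - 145173518232002080128 = 1 (should be 1). ✓

(x_1, y_1) = (197, 21); (x_4, y_4) = (12048797377, 1284406116).


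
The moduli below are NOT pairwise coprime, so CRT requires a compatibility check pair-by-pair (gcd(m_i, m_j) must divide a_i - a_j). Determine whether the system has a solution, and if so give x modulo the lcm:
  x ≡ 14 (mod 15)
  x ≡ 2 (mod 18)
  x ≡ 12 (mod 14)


Moduli 15, 18, 14 are not pairwise coprime, so CRT works modulo lcm(m_i) when all pairwise compatibility conditions hold.
Pairwise compatibility: gcd(m_i, m_j) must divide a_i - a_j for every pair.
Merge one congruence at a time:
  Start: x ≡ 14 (mod 15).
  Combine with x ≡ 2 (mod 18): gcd(15, 18) = 3; 2 - 14 = -12, which IS divisible by 3, so compatible.
    Write x = 14 + 15·t and substitute into x ≡ 2 (mod 18): 15·t ≡ 2 − 14 = -12 (mod 18).
    Divide the congruence (and modulus) by g = 3: 5·t ≡ -4 (mod 6).
    Reduce coefficients mod 6: 5·t ≡ 2 (mod 6).
    The inverse of 5 mod 6 is 5 (since 5·5 = 25 = 4·6 + 1), so t ≡ 5·2 = 10 ≡ 4 (mod 6).
    Then x = 14 + 15·4 = 74, valid modulo lcm(15, 18) = 90: x ≡ 74 (mod 90).
  Combine with x ≡ 12 (mod 14): gcd(90, 14) = 2; 12 - 74 = -62, which IS divisible by 2, so compatible.
    Write x = 74 + 90·t and substitute into x ≡ 12 (mod 14): 90·t ≡ 12 − 74 = -62 (mod 14).
    Divide the congruence (and modulus) by g = 2: 45·t ≡ -31 (mod 7).
    Reduce coefficients mod 7: 3·t ≡ 4 (mod 7).
    The inverse of 3 mod 7 is 5 (since 3·5 = 15 = 2·7 + 1), so t ≡ 5·4 = 20 ≡ 6 (mod 7).
    Then x = 74 + 90·6 = 614, valid modulo lcm(90, 14) = 630: x ≡ 614 (mod 630).
Verify: 614 mod 15 = 14, 614 mod 18 = 2, 614 mod 14 = 12.

x ≡ 614 (mod 630).


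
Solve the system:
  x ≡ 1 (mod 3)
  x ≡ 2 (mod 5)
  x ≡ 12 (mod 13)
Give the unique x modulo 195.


Moduli 3, 5, 13 are pairwise coprime; by CRT there is a unique solution modulo M = 3 · 5 · 13 = 195.
Solve pairwise, accumulating the modulus:
  Start with x ≡ 1 (mod 3).
  Combine with x ≡ 2 (mod 5): since gcd(3, 5) = 1, we get a unique residue mod 15.
    Write x = 1 + 3·t and substitute into x ≡ 2 (mod 5): 3·t ≡ 2 − 1 = 1 (mod 5).
    The inverse of 3 mod 5 is 2 (since 3·2 = 6 = 1·5 + 1), so t ≡ 2·1 = 2 ≡ 2 (mod 5).
    Then x = 1 + 3·2 = 7, valid modulo lcm(3, 5) = 15: x ≡ 7 (mod 15).
  Combine with x ≡ 12 (mod 13): since gcd(15, 13) = 1, we get a unique residue mod 195.
    Write x = 7 + 15·t and substitute into x ≡ 12 (mod 13): 15·t ≡ 12 − 7 = 5 (mod 13).
    Reduce coefficients mod 13: 2·t ≡ 5 (mod 13).
    The inverse of 2 mod 13 is 7 (since 2·7 = 14 = 1·13 + 1), so t ≡ 7·5 = 35 ≡ 9 (mod 13).
    Then x = 7 + 15·9 = 142, valid modulo lcm(15, 13) = 195: x ≡ 142 (mod 195).
Verify: 142 mod 3 = 1 ✓, 142 mod 5 = 2 ✓, 142 mod 13 = 12 ✓.

x ≡ 142 (mod 195).


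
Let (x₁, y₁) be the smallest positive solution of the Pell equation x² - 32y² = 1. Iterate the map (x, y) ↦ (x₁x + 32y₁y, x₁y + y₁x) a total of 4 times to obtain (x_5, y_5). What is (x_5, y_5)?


Step 1: Find the fundamental solution (x₁, y₁) of x² - 32y² = 1.
  Expand √32 as a continued fraction. a₀ = ⌊√32⌋ = 5; iterate m_{k+1} = d_k·a_k − m_k, d_{k+1} = (32 − m_{k+1}²)/d_k, a_{k+1} = ⌊(a₀ + m_{k+1})/d_{k+1}⌋ (starting m₀ = 0, d₀ = 1), with convergents p_k = a_k·p_{k-1} + p_{k-2}, q_k = a_k·q_{k-1} + q_{k-2} (p₋₁ = 1, q₋₁ = 0):
  k = 0: a₀ = 5; p₀/q₀ = 5/1; p₀² − 32·q₀² = 25 − 32 = -7.
  k = 1: m = 5, d = 7, a = ⌊(5 + 5)/7⌋ = 1; p/q = (1·5 + 1)/(1·1 + 0) = 6/1; p² − 32·q² = 36 − 32 = 4.
  k = 2: m = 2, d = 4, a = ⌊(5 + 2)/4⌋ = 1; p/q = (1·6 + 5)/(1·1 + 1) = 11/2; p² − 32·q² = 121 − 128 = -7.
  k = 3: m = 2, d = 7, a = ⌊(5 + 2)/7⌋ = 1; p/q = (1·11 + 6)/(1·2 + 1) = 17/3; p² − 32·q² = 289 − 288 = 1.
  The first convergent with p² − 32·q² = 1 gives the fundamental solution (x₁, y₁) = (17, 3).
Step 2: Apply the recurrence (x_{n+1}, y_{n+1}) = (x₁x_n + 32y₁y_n, x₁y_n + y₁x_n) repeatedly.
  From (x_1, y_1) = (17, 3): x_2 = 17·17 + 32·3·3 = 577; y_2 = 17·3 + 3·17 = 102.
  From (x_2, y_2) = (577, 102): x_3 = 17·577 + 32·3·102 = 19601; y_3 = 17·102 + 3·577 = 3465.
  From (x_3, y_3) = (19601, 3465): x_4 = 17·19601 + 32·3·3465 = 665857; y_4 = 17·3465 + 3·19601 = 117708.
  From (x_4, y_4) = (665857, 117708): x_5 = 17·665857 + 32·3·117708 = 22619537; y_5 = 17·117708 + 3·665857 = 3998607.
Step 3: Verify x_5² - 32·y_5² = 511643454094369 - 511643454094368 = 1 (should be 1). ✓

(x_1, y_1) = (17, 3); (x_5, y_5) = (22619537, 3998607).


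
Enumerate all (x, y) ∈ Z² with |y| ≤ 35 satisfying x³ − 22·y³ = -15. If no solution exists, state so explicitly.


The equation is x³ - 22y³ = -15. For fixed y, x³ = 22·y³ − 15, so a solution requires the RHS to be a perfect cube.
Strategy: iterate y from -35 to 35, compute RHS = 22·y³ − 15, and check whether it is a (positive or negative) perfect cube.
Check small values of y:
  y = 0: RHS = -15 is not a perfect cube.
  y = 1: RHS = 7 is not a perfect cube.
  y = -1: RHS = -37 is not a perfect cube.
  y = 2: RHS = 161 is not a perfect cube.
  y = -2: RHS = -191 is not a perfect cube.
  y = 3: RHS = 579 is not a perfect cube.
  y = -3: RHS = -609 is not a perfect cube.
Continuing the search up to |y| = 35 finds no solutions either.
No (x, y) in the scanned range satisfies the equation.

No integer solutions with |y| ≤ 35.


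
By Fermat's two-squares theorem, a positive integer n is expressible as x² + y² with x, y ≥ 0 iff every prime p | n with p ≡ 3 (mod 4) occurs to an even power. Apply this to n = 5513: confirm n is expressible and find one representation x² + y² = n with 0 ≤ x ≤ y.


Step 1: Factor n = 5513 = 37 · 149.
Step 2: Check the mod-4 condition on each prime factor: 37 ≡ 1 (mod 4), exponent 1; 149 ≡ 1 (mod 4), exponent 1.
All primes ≡ 3 (mod 4) appear to even exponent (or don't appear), so by the two-squares theorem n IS expressible as a sum of two squares.
Step 3: Build a representation. Here n = 37 · 149 is a product of primes ≡ 1 (mod 4). Each prime p ≡ 1 (mod 4) is itself a sum of two squares; find a² by testing p − a² for a perfect square:
  37: 37 − 1² = 36 = 6² ⇒ 37 = 1² + 6².
  149: 149 − 1² = 148, 149 − 2² = 145, 149 − 3² = 140, 149 − 4² = 133, 149 − 5² = 124, 149 − 6² = 113, 149 − 7² = 100 = 10² ⇒ 149 = 7² + 10².
  Combine using the Brahmagupta–Fibonacci identity (a² + b²)(c² + d²) = (ac − bd)² + (ad + bc)² = (ac + bd)² + (ad − bc)²:
  37 · 149 = 5513: from (1² + 6²)(7² + 10²), take (1·7 − 6·10, 1·10 + 6·7) = (7 − 60, 10 + 42) = (-53, 52); dropping signs (only squares matter) gives (53, 52); check 53² + 52² = 2809 + 2704 = 5513 ✓.
Step 4: Order so x ≤ y and verify: 52² + 53² = 2704 + 2809 = 5513 = n. ✓

n = 5513 = 52² + 53² (one valid representation with x ≤ y).


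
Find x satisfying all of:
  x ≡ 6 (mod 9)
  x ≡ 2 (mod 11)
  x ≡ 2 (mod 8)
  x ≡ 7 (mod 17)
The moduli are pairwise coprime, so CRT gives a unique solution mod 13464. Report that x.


Product of moduli M = 9 · 11 · 8 · 17 = 13464.
Merge one congruence at a time:
  Start: x ≡ 6 (mod 9).
  Combine with x ≡ 2 (mod 11); new modulus lcm = 99.
    Write x = 6 + 9·t and substitute into x ≡ 2 (mod 11): 9·t ≡ 2 − 6 = -4 (mod 11).
    Reduce coefficients mod 11: 9·t ≡ 7 (mod 11).
    The inverse of 9 mod 11 is 5 (since 9·5 = 45 = 4·11 + 1), so t ≡ 5·7 = 35 ≡ 2 (mod 11).
    Then x = 6 + 9·2 = 24, valid modulo lcm(9, 11) = 99: x ≡ 24 (mod 99).
  Combine with x ≡ 2 (mod 8); new modulus lcm = 792.
    Write x = 24 + 99·t and substitute into x ≡ 2 (mod 8): 99·t ≡ 2 − 24 = -22 (mod 8).
    Reduce coefficients mod 8: 3·t ≡ 2 (mod 8).
    The inverse of 3 mod 8 is 3 (since 3·3 = 9 = 1·8 + 1), so t ≡ 3·2 = 6 ≡ 6 (mod 8).
    Then x = 24 + 99·6 = 618, valid modulo lcm(99, 8) = 792: x ≡ 618 (mod 792).
  Combine with x ≡ 7 (mod 17); new modulus lcm = 13464.
    Write x = 618 + 792·t and substitute into x ≡ 7 (mod 17): 792·t ≡ 7 − 618 = -611 (mod 17).
    Reduce coefficients mod 17: 10·t ≡ 1 (mod 17).
    The inverse of 10 mod 17 is 12 (since 10·12 = 120 = 7·17 + 1), so t ≡ 12·1 = 12 ≡ 12 (mod 17).
    Then x = 618 + 792·12 = 10122, valid modulo lcm(792, 17) = 13464: x ≡ 10122 (mod 13464).
Verify against each original: 10122 mod 9 = 6, 10122 mod 11 = 2, 10122 mod 8 = 2, 10122 mod 17 = 7.

x ≡ 10122 (mod 13464).


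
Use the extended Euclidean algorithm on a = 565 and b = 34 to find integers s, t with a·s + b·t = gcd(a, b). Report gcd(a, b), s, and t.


Euclidean algorithm on (565, 34) — divide until remainder is 0:
  565 = 16 · 34 + 21
  34 = 1 · 21 + 13
  21 = 1 · 13 + 8
  13 = 1 · 8 + 5
  8 = 1 · 5 + 3
  5 = 1 · 3 + 2
  3 = 1 · 2 + 1
  2 = 2 · 1 + 0
gcd(565, 34) = 1.
Track Bezout coefficients alongside the remainders: start with r₀ = 565 = a·1 + b·0 (s = 1, t = 0) and r₁ = 34 = a·0 + b·1 (s = 0, t = 1); each new remainder r_{k+1} = r_{k-1} − q_k·r_k inherits s_{k+1} = s_{k-1} − q_k·s_k, t_{k+1} = t_{k-1} − q_k·t_k, so r_k = a·s_k + b·t_k at every step:
  q = 16: r = 21, s = 1 − 16·0 = 1, t = 0 − 16·1 = -16  (check: 565·1 + 34·(-16) = 21)
  q = 1: r = 13, s = 0 − 1·1 = -1, t = 1 − 1·(-16) = 17  (check: 565·(-1) + 34·17 = 13)
  q = 1: r = 8, s = 1 − 1·(-1) = 2, t = -16 − 1·17 = -33  (check: 565·2 + 34·(-33) = 8)
  q = 1: r = 5, s = -1 − 1·2 = -3, t = 17 − 1·(-33) = 50  (check: 565·(-3) + 34·50 = 5)
  q = 1: r = 3, s = 2 − 1·(-3) = 5, t = -33 − 1·50 = -83  (check: 565·5 + 34·(-83) = 3)
  q = 1: r = 2, s = -3 − 1·5 = -8, t = 50 − 1·(-83) = 133  (check: 565·(-8) + 34·133 = 2)
  q = 1: r = 1, s = 5 − 1·(-8) = 13, t = -83 − 1·133 = -216  (check: 565·13 + 34·(-216) = 1)
The row with r = 1 (the gcd) gives the Bezout coefficients s = 13, t = -216.
Result: 565 · (13) + 34 · (-216) = 1.

gcd(565, 34) = 1; s = 13, t = -216 (check: 565·13 + 34·(-216) = 1).


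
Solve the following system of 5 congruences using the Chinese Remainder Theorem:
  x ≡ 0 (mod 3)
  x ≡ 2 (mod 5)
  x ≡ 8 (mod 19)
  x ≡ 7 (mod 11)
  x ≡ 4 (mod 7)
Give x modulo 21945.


Product of moduli M = 3 · 5 · 19 · 11 · 7 = 21945.
Merge one congruence at a time:
  Start: x ≡ 0 (mod 3).
  Combine with x ≡ 2 (mod 5); new modulus lcm = 15.
    Write x = 0 + 3·t and substitute into x ≡ 2 (mod 5): 3·t ≡ 2 − 0 = 2 (mod 5).
    The inverse of 3 mod 5 is 2 (since 3·2 = 6 = 1·5 + 1), so t ≡ 2·2 = 4 ≡ 4 (mod 5).
    Then x = 0 + 3·4 = 12, valid modulo lcm(3, 5) = 15: x ≡ 12 (mod 15).
  Combine with x ≡ 8 (mod 19); new modulus lcm = 285.
    Write x = 12 + 15·t and substitute into x ≡ 8 (mod 19): 15·t ≡ 8 − 12 = -4 (mod 19).
    Reduce coefficients mod 19: 15·t ≡ 15 (mod 19).
    The inverse of 15 mod 19 is 14 (since 15·14 = 210 = 11·19 + 1), so t ≡ 14·15 = 210 ≡ 1 (mod 19).
    Then x = 12 + 15·1 = 27, valid modulo lcm(15, 19) = 285: x ≡ 27 (mod 285).
  Combine with x ≡ 7 (mod 11); new modulus lcm = 3135.
    Write x = 27 + 285·t and substitute into x ≡ 7 (mod 11): 285·t ≡ 7 − 27 = -20 (mod 11).
    Reduce coefficients mod 11: 10·t ≡ 2 (mod 11).
    The inverse of 10 mod 11 is 10 (since 10·10 = 100 = 9·11 + 1), so t ≡ 10·2 = 20 ≡ 9 (mod 11).
    Then x = 27 + 285·9 = 2592, valid modulo lcm(285, 11) = 3135: x ≡ 2592 (mod 3135).
  Combine with x ≡ 4 (mod 7); new modulus lcm = 21945.
    Write x = 2592 + 3135·t and substitute into x ≡ 4 (mod 7): 3135·t ≡ 4 − 2592 = -2588 (mod 7).
    Reduce coefficients mod 7: 6·t ≡ 2 (mod 7).
    The inverse of 6 mod 7 is 6 (since 6·6 = 36 = 5·7 + 1), so t ≡ 6·2 = 12 ≡ 5 (mod 7).
    Then x = 2592 + 3135·5 = 18267, valid modulo lcm(3135, 7) = 21945: x ≡ 18267 (mod 21945).
Verify against each original: 18267 mod 3 = 0, 18267 mod 5 = 2, 18267 mod 19 = 8, 18267 mod 11 = 7, 18267 mod 7 = 4.

x ≡ 18267 (mod 21945).


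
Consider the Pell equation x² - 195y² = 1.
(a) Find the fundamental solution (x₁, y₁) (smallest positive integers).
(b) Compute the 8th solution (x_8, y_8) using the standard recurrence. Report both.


Step 1: Find the fundamental solution (x₁, y₁) of x² - 195y² = 1.
  Expand √195 as a continued fraction. a₀ = ⌊√195⌋ = 13; iterate m_{k+1} = d_k·a_k − m_k, d_{k+1} = (195 − m_{k+1}²)/d_k, a_{k+1} = ⌊(a₀ + m_{k+1})/d_{k+1}⌋ (starting m₀ = 0, d₀ = 1), with convergents p_k = a_k·p_{k-1} + p_{k-2}, q_k = a_k·q_{k-1} + q_{k-2} (p₋₁ = 1, q₋₁ = 0):
  k = 0: a₀ = 13; p₀/q₀ = 13/1; p₀² − 195·q₀² = 169 − 195 = -26.
  k = 1: m = 13, d = 26, a = ⌊(13 + 13)/26⌋ = 1; p/q = (1·13 + 1)/(1·1 + 0) = 14/1; p² − 195·q² = 196 − 195 = 1.
  The first convergent with p² − 195·q² = 1 gives the fundamental solution (x₁, y₁) = (14, 1).
Step 2: Apply the recurrence (x_{n+1}, y_{n+1}) = (x₁x_n + 195y₁y_n, x₁y_n + y₁x_n) repeatedly.
  From (x_1, y_1) = (14, 1): x_2 = 14·14 + 195·1·1 = 391; y_2 = 14·1 + 1·14 = 28.
  From (x_2, y_2) = (391, 28): x_3 = 14·391 + 195·1·28 = 10934; y_3 = 14·28 + 1·391 = 783.
  From (x_3, y_3) = (10934, 783): x_4 = 14·10934 + 195·1·783 = 305761; y_4 = 14·783 + 1·10934 = 21896.
  From (x_4, y_4) = (305761, 21896): x_5 = 14·305761 + 195·1·21896 = 8550374; y_5 = 14·21896 + 1·305761 = 612305.
  From (x_5, y_5) = (8550374, 612305): x_6 = 14·8550374 + 195·1·612305 = 239104711; y_6 = 14·612305 + 1·8550374 = 17122644.
  From (x_6, y_6) = (239104711, 17122644): x_7 = 14·239104711 + 195·1·17122644 = 6686381534; y_7 = 14·17122644 + 1·239104711 = 478821727.
  From (x_7, y_7) = (6686381534, 478821727): x_8 = 14·6686381534 + 195·1·478821727 = 186979578241; y_8 = 14·478821727 + 1·6686381534 = 13389885712.
Step 3: Verify x_8² - 195·y_8² = 34961362679182240654081 - 34961362679182240654080 = 1 (should be 1). ✓

(x_1, y_1) = (14, 1); (x_8, y_8) = (186979578241, 13389885712).


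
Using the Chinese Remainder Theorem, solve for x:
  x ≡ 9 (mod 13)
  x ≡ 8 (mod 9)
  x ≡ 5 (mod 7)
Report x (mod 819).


Moduli 13, 9, 7 are pairwise coprime; by CRT there is a unique solution modulo M = 13 · 9 · 7 = 819.
Solve pairwise, accumulating the modulus:
  Start with x ≡ 9 (mod 13).
  Combine with x ≡ 8 (mod 9): since gcd(13, 9) = 1, we get a unique residue mod 117.
    Write x = 9 + 13·t and substitute into x ≡ 8 (mod 9): 13·t ≡ 8 − 9 = -1 (mod 9).
    Reduce coefficients mod 9: 4·t ≡ 8 (mod 9).
    The inverse of 4 mod 9 is 7 (since 4·7 = 28 = 3·9 + 1), so t ≡ 7·8 = 56 ≡ 2 (mod 9).
    Then x = 9 + 13·2 = 35, valid modulo lcm(13, 9) = 117: x ≡ 35 (mod 117).
  Combine with x ≡ 5 (mod 7): since gcd(117, 7) = 1, we get a unique residue mod 819.
    Write x = 35 + 117·t and substitute into x ≡ 5 (mod 7): 117·t ≡ 5 − 35 = -30 (mod 7).
    Reduce coefficients mod 7: 5·t ≡ 5 (mod 7).
    The inverse of 5 mod 7 is 3 (since 5·3 = 15 = 2·7 + 1), so t ≡ 3·5 = 15 ≡ 1 (mod 7).
    Then x = 35 + 117·1 = 152, valid modulo lcm(117, 7) = 819: x ≡ 152 (mod 819).
Verify: 152 mod 13 = 9 ✓, 152 mod 9 = 8 ✓, 152 mod 7 = 5 ✓.

x ≡ 152 (mod 819).


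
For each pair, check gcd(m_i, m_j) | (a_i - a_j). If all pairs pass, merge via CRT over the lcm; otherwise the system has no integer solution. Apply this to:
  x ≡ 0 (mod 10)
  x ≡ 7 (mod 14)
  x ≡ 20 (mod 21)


Moduli 10, 14, 21 are not pairwise coprime, so CRT works modulo lcm(m_i) when all pairwise compatibility conditions hold.
Pairwise compatibility: gcd(m_i, m_j) must divide a_i - a_j for every pair.
Merge one congruence at a time:
  Start: x ≡ 0 (mod 10).
  Combine with x ≡ 7 (mod 14): gcd(10, 14) = 2, and 7 - 0 = 7 is NOT divisible by 2.
    ⇒ system is inconsistent (no integer solution).

No solution (the system is inconsistent).


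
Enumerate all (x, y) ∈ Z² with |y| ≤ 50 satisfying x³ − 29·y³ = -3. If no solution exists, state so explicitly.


The equation is x³ - 29y³ = -3. For fixed y, x³ = 29·y³ − 3, so a solution requires the RHS to be a perfect cube.
Strategy: iterate y from -50 to 50, compute RHS = 29·y³ − 3, and check whether it is a (positive or negative) perfect cube.
Check small values of y:
  y = 0: RHS = -3 is not a perfect cube.
  y = 1: RHS = 26 is not a perfect cube.
  y = -1: RHS = -32 is not a perfect cube.
  y = 2: RHS = 229 is not a perfect cube.
  y = -2: RHS = -235 is not a perfect cube.
  y = 3: RHS = 780 is not a perfect cube.
  y = -3: RHS = -786 is not a perfect cube.
Continuing the search up to |y| = 50 finds no solutions either.
No (x, y) in the scanned range satisfies the equation.

No integer solutions with |y| ≤ 50.


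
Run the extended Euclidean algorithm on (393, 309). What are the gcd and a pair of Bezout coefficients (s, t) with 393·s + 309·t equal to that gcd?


Euclidean algorithm on (393, 309) — divide until remainder is 0:
  393 = 1 · 309 + 84
  309 = 3 · 84 + 57
  84 = 1 · 57 + 27
  57 = 2 · 27 + 3
  27 = 9 · 3 + 0
gcd(393, 309) = 3.
Track Bezout coefficients alongside the remainders: start with r₀ = 393 = a·1 + b·0 (s = 1, t = 0) and r₁ = 309 = a·0 + b·1 (s = 0, t = 1); each new remainder r_{k+1} = r_{k-1} − q_k·r_k inherits s_{k+1} = s_{k-1} − q_k·s_k, t_{k+1} = t_{k-1} − q_k·t_k, so r_k = a·s_k + b·t_k at every step:
  q = 1: r = 84, s = 1 − 1·0 = 1, t = 0 − 1·1 = -1  (check: 393·1 + 309·(-1) = 84)
  q = 3: r = 57, s = 0 − 3·1 = -3, t = 1 − 3·(-1) = 4  (check: 393·(-3) + 309·4 = 57)
  q = 1: r = 27, s = 1 − 1·(-3) = 4, t = -1 − 1·4 = -5  (check: 393·4 + 309·(-5) = 27)
  q = 2: r = 3, s = -3 − 2·4 = -11, t = 4 − 2·(-5) = 14  (check: 393·(-11) + 309·14 = 3)
The row with r = 3 (the gcd) gives the Bezout coefficients s = -11, t = 14.
Result: 393 · (-11) + 309 · (14) = 3.

gcd(393, 309) = 3; s = -11, t = 14 (check: 393·(-11) + 309·14 = 3).


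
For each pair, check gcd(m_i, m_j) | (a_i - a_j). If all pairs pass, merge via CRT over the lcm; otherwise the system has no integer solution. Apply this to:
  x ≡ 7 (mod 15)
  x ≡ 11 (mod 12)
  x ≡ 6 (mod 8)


Moduli 15, 12, 8 are not pairwise coprime, so CRT works modulo lcm(m_i) when all pairwise compatibility conditions hold.
Pairwise compatibility: gcd(m_i, m_j) must divide a_i - a_j for every pair.
Merge one congruence at a time:
  Start: x ≡ 7 (mod 15).
  Combine with x ≡ 11 (mod 12): gcd(15, 12) = 3, and 11 - 7 = 4 is NOT divisible by 3.
    ⇒ system is inconsistent (no integer solution).

No solution (the system is inconsistent).


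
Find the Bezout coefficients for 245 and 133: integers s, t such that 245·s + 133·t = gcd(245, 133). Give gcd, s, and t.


Euclidean algorithm on (245, 133) — divide until remainder is 0:
  245 = 1 · 133 + 112
  133 = 1 · 112 + 21
  112 = 5 · 21 + 7
  21 = 3 · 7 + 0
gcd(245, 133) = 7.
Track Bezout coefficients alongside the remainders: start with r₀ = 245 = a·1 + b·0 (s = 1, t = 0) and r₁ = 133 = a·0 + b·1 (s = 0, t = 1); each new remainder r_{k+1} = r_{k-1} − q_k·r_k inherits s_{k+1} = s_{k-1} − q_k·s_k, t_{k+1} = t_{k-1} − q_k·t_k, so r_k = a·s_k + b·t_k at every step:
  q = 1: r = 112, s = 1 − 1·0 = 1, t = 0 − 1·1 = -1  (check: 245·1 + 133·(-1) = 112)
  q = 1: r = 21, s = 0 − 1·1 = -1, t = 1 − 1·(-1) = 2  (check: 245·(-1) + 133·2 = 21)
  q = 5: r = 7, s = 1 − 5·(-1) = 6, t = -1 − 5·2 = -11  (check: 245·6 + 133·(-11) = 7)
The row with r = 7 (the gcd) gives the Bezout coefficients s = 6, t = -11.
Result: 245 · (6) + 133 · (-11) = 7.

gcd(245, 133) = 7; s = 6, t = -11 (check: 245·6 + 133·(-11) = 7).
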